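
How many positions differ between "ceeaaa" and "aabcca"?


Comparing "ceeaaa" and "aabcca" position by position:
  Position 0: 'c' vs 'a' => DIFFER
  Position 1: 'e' vs 'a' => DIFFER
  Position 2: 'e' vs 'b' => DIFFER
  Position 3: 'a' vs 'c' => DIFFER
  Position 4: 'a' vs 'c' => DIFFER
  Position 5: 'a' vs 'a' => same
Positions that differ: 5

5


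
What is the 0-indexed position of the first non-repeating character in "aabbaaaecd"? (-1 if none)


Input: aabbaaaecd
Character frequencies:
  'a': 5
  'b': 2
  'c': 1
  'd': 1
  'e': 1
Scanning left to right for freq == 1:
  Position 0 ('a'): freq=5, skip
  Position 1 ('a'): freq=5, skip
  Position 2 ('b'): freq=2, skip
  Position 3 ('b'): freq=2, skip
  Position 4 ('a'): freq=5, skip
  Position 5 ('a'): freq=5, skip
  Position 6 ('a'): freq=5, skip
  Position 7 ('e'): unique! => answer = 7

7


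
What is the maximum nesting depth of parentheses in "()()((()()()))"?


Input: "()()((()()()))"
Tracking depth:
  Position 0 '(': depth becomes 1
  Position 1 ')': depth becomes 0
  Position 2 '(': depth becomes 1
  Position 3 ')': depth becomes 0
  Position 4 '(': depth becomes 1
  Position 5 '(': depth becomes 2
  Position 6 '(': depth becomes 3
  Position 7 ')': depth becomes 2
  Position 8 '(': depth becomes 3
  Position 9 ')': depth becomes 2
  Position 10 '(': depth becomes 3
  Position 11 ')': depth becomes 2
  Position 12 ')': depth becomes 1
  Position 13 ')': depth becomes 0
Maximum depth reached: 3

3


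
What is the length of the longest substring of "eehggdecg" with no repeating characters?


Input: "eehggdecg"
Sliding window (track last position of each char):
  Position 0 ('e'): window [0,0] length 1 -- new best
  Position 1 ('e'): repeat (last at 0), move window start to 1
  Position 1 ('e'): window [1,1] length 1
  Position 2 ('h'): window [1,2] length 2 -- new best
  Position 3 ('g'): window [1,3] length 3 -- new best
  Position 4 ('g'): repeat (last at 3), move window start to 4
  Position 4 ('g'): window [4,4] length 1
  Position 5 ('d'): window [4,5] length 2
  Position 6 ('e'): window [4,6] length 3
  Position 7 ('c'): window [4,7] length 4 -- new best
  Position 8 ('g'): repeat (last at 4), move window start to 5
  Position 8 ('g'): window [5,8] length 4
Longest substring with no repeats: "gdec" with length 4

4


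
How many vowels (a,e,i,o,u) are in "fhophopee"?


Input: fhophopee
Checking each character:
  'f' at position 0: consonant
  'h' at position 1: consonant
  'o' at position 2: vowel (running total: 1)
  'p' at position 3: consonant
  'h' at position 4: consonant
  'o' at position 5: vowel (running total: 2)
  'p' at position 6: consonant
  'e' at position 7: vowel (running total: 3)
  'e' at position 8: vowel (running total: 4)
Total vowels: 4

4


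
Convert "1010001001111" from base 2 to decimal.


Input: "1010001001111" in base 2
Positional expansion:
  Digit '1' (value 1) x 2^12 = 4096
  Digit '0' (value 0) x 2^11 = 0
  Digit '1' (value 1) x 2^10 = 1024
  Digit '0' (value 0) x 2^9 = 0
  Digit '0' (value 0) x 2^8 = 0
  Digit '0' (value 0) x 2^7 = 0
  Digit '1' (value 1) x 2^6 = 64
  Digit '0' (value 0) x 2^5 = 0
  Digit '0' (value 0) x 2^4 = 0
  Digit '1' (value 1) x 2^3 = 8
  Digit '1' (value 1) x 2^2 = 4
  Digit '1' (value 1) x 2^1 = 2
  Digit '1' (value 1) x 2^0 = 1
Sum = 5199

5199


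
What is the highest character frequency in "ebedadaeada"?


Input: ebedadaeada
Character counts:
  'a': 4
  'b': 1
  'd': 3
  'e': 3
Maximum frequency: 4

4


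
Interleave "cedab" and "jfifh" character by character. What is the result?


Interleaving "cedab" and "jfifh":
  Position 0: 'c' from first, 'j' from second => "cj"
  Position 1: 'e' from first, 'f' from second => "ef"
  Position 2: 'd' from first, 'i' from second => "di"
  Position 3: 'a' from first, 'f' from second => "af"
  Position 4: 'b' from first, 'h' from second => "bh"
Result: cjefdiafbh

cjefdiafbh


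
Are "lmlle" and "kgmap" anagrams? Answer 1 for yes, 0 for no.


Strings: "lmlle", "kgmap"
Sorted first:  elllm
Sorted second: agkmp
Differ at position 0: 'e' vs 'a' => not anagrams

0


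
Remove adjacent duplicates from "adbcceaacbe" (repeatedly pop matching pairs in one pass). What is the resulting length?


Input: adbcceaacbe
Stack-based adjacent duplicate removal:
  Read 'a': push. Stack: a
  Read 'd': push. Stack: ad
  Read 'b': push. Stack: adb
  Read 'c': push. Stack: adbc
  Read 'c': matches stack top 'c' => pop. Stack: adb
  Read 'e': push. Stack: adbe
  Read 'a': push. Stack: adbea
  Read 'a': matches stack top 'a' => pop. Stack: adbe
  Read 'c': push. Stack: adbec
  Read 'b': push. Stack: adbecb
  Read 'e': push. Stack: adbecbe
Final stack: "adbecbe" (length 7)

7


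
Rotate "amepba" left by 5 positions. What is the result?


Input: "amepba", rotate left by 5
First 5 characters: "amepb"
Remaining characters: "a"
Concatenate remaining + first: "a" + "amepb" = "aamepb"

aamepb


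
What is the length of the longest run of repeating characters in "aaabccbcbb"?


Input: "aaabccbcbb"
Scanning for longest run:
  Position 1 ('a'): continues run of 'a', length=2
  Position 2 ('a'): continues run of 'a', length=3
  Position 3 ('b'): new char, reset run to 1
  Position 4 ('c'): new char, reset run to 1
  Position 5 ('c'): continues run of 'c', length=2
  Position 6 ('b'): new char, reset run to 1
  Position 7 ('c'): new char, reset run to 1
  Position 8 ('b'): new char, reset run to 1
  Position 9 ('b'): continues run of 'b', length=2
Longest run: 'a' with length 3

3


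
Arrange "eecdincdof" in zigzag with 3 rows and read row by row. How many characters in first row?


Zigzag "eecdincdof" into 3 rows:
Placing characters:
  'e' => row 0
  'e' => row 1
  'c' => row 2
  'd' => row 1
  'i' => row 0
  'n' => row 1
  'c' => row 2
  'd' => row 1
  'o' => row 0
  'f' => row 1
Rows:
  Row 0: "eio"
  Row 1: "edndf"
  Row 2: "cc"
First row length: 3

3


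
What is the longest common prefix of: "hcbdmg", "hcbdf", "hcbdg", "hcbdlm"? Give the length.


Words: hcbdmg, hcbdf, hcbdg, hcbdlm
  Position 0: all 'h' => match
  Position 1: all 'c' => match
  Position 2: all 'b' => match
  Position 3: all 'd' => match
  Position 4: ('m', 'f', 'g', 'l') => mismatch, stop
LCP = "hcbd" (length 4)

4


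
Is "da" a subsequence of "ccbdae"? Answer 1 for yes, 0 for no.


Check if "da" is a subsequence of "ccbdae"
Greedy scan:
  Position 0 ('c'): no match needed
  Position 1 ('c'): no match needed
  Position 2 ('b'): no match needed
  Position 3 ('d'): matches sub[0] = 'd'
  Position 4 ('a'): matches sub[1] = 'a'
  Position 5 ('e'): no match needed
All 2 characters matched => is a subsequence

1


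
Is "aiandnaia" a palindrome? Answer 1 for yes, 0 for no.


Input: aiandnaia
Reversed: aiandnaia
  Compare pos 0 ('a') with pos 8 ('a'): match
  Compare pos 1 ('i') with pos 7 ('i'): match
  Compare pos 2 ('a') with pos 6 ('a'): match
  Compare pos 3 ('n') with pos 5 ('n'): match
Result: palindrome

1


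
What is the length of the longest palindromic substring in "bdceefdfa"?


Input: "bdceefdfa"
Checking substrings for palindromes:
  [5:8] "fdf" (len 3) => palindrome
  [3:5] "ee" (len 2) => palindrome
Longest palindromic substring: "fdf" with length 3

3


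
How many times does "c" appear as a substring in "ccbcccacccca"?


Searching for "c" in "ccbcccacccca"
Scanning each position:
  Position 0: "c" => MATCH
  Position 1: "c" => MATCH
  Position 2: "b" => no
  Position 3: "c" => MATCH
  Position 4: "c" => MATCH
  Position 5: "c" => MATCH
  Position 6: "a" => no
  Position 7: "c" => MATCH
  Position 8: "c" => MATCH
  Position 9: "c" => MATCH
  Position 10: "c" => MATCH
  Position 11: "a" => no
Total occurrences: 9

9


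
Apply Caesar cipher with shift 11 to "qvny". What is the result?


Caesar cipher: shift "qvny" by 11
  'q' (pos 16) + 11 = pos 1 = 'b'
  'v' (pos 21) + 11 = pos 6 = 'g'
  'n' (pos 13) + 11 = pos 24 = 'y'
  'y' (pos 24) + 11 = pos 9 = 'j'
Result: bgyj

bgyj


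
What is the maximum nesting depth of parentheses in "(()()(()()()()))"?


Input: "(()()(()()()()))"
Tracking depth:
  Position 0 '(': depth becomes 1
  Position 1 '(': depth becomes 2
  Position 2 ')': depth becomes 1
  Position 3 '(': depth becomes 2
  Position 4 ')': depth becomes 1
  Position 5 '(': depth becomes 2
  Position 6 '(': depth becomes 3
  Position 7 ')': depth becomes 2
  Position 8 '(': depth becomes 3
  Position 9 ')': depth becomes 2
  Position 10 '(': depth becomes 3
  Position 11 ')': depth becomes 2
  Position 12 '(': depth becomes 3
  Position 13 ')': depth becomes 2
  Position 14 ')': depth becomes 1
  Position 15 ')': depth becomes 0
Maximum depth reached: 3

3


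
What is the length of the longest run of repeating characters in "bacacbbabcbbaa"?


Input: "bacacbbabcbbaa"
Scanning for longest run:
  Position 1 ('a'): new char, reset run to 1
  Position 2 ('c'): new char, reset run to 1
  Position 3 ('a'): new char, reset run to 1
  Position 4 ('c'): new char, reset run to 1
  Position 5 ('b'): new char, reset run to 1
  Position 6 ('b'): continues run of 'b', length=2
  Position 7 ('a'): new char, reset run to 1
  Position 8 ('b'): new char, reset run to 1
  Position 9 ('c'): new char, reset run to 1
  Position 10 ('b'): new char, reset run to 1
  Position 11 ('b'): continues run of 'b', length=2
  Position 12 ('a'): new char, reset run to 1
  Position 13 ('a'): continues run of 'a', length=2
Longest run: 'b' with length 2

2


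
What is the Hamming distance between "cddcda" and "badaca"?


Comparing "cddcda" and "badaca" position by position:
  Position 0: 'c' vs 'b' => differ
  Position 1: 'd' vs 'a' => differ
  Position 2: 'd' vs 'd' => same
  Position 3: 'c' vs 'a' => differ
  Position 4: 'd' vs 'c' => differ
  Position 5: 'a' vs 'a' => same
Total differences (Hamming distance): 4

4


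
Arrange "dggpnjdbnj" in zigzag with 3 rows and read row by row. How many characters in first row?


Zigzag "dggpnjdbnj" into 3 rows:
Placing characters:
  'd' => row 0
  'g' => row 1
  'g' => row 2
  'p' => row 1
  'n' => row 0
  'j' => row 1
  'd' => row 2
  'b' => row 1
  'n' => row 0
  'j' => row 1
Rows:
  Row 0: "dnn"
  Row 1: "gpjbj"
  Row 2: "gd"
First row length: 3

3


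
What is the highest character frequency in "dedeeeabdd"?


Input: dedeeeabdd
Character counts:
  'a': 1
  'b': 1
  'd': 4
  'e': 4
Maximum frequency: 4

4


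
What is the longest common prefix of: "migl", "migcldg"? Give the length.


Words: migl, migcldg
  Position 0: all 'm' => match
  Position 1: all 'i' => match
  Position 2: all 'g' => match
  Position 3: ('l', 'c') => mismatch, stop
LCP = "mig" (length 3)

3


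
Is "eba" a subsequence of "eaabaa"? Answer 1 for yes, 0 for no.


Check if "eba" is a subsequence of "eaabaa"
Greedy scan:
  Position 0 ('e'): matches sub[0] = 'e'
  Position 1 ('a'): no match needed
  Position 2 ('a'): no match needed
  Position 3 ('b'): matches sub[1] = 'b'
  Position 4 ('a'): matches sub[2] = 'a'
  Position 5 ('a'): no match needed
All 3 characters matched => is a subsequence

1


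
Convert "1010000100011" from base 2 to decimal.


Input: "1010000100011" in base 2
Positional expansion:
  Digit '1' (value 1) x 2^12 = 4096
  Digit '0' (value 0) x 2^11 = 0
  Digit '1' (value 1) x 2^10 = 1024
  Digit '0' (value 0) x 2^9 = 0
  Digit '0' (value 0) x 2^8 = 0
  Digit '0' (value 0) x 2^7 = 0
  Digit '0' (value 0) x 2^6 = 0
  Digit '1' (value 1) x 2^5 = 32
  Digit '0' (value 0) x 2^4 = 0
  Digit '0' (value 0) x 2^3 = 0
  Digit '0' (value 0) x 2^2 = 0
  Digit '1' (value 1) x 2^1 = 2
  Digit '1' (value 1) x 2^0 = 1
Sum = 5155

5155


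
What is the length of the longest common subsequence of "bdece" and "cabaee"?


LCS of "bdece" and "cabaee"
DP table:
           c    a    b    a    e    e
      0    0    0    0    0    0    0
  b   0    0    0    1    1    1    1
  d   0    0    0    1    1    1    1
  e   0    0    0    1    1    2    2
  c   0    1    1    1    1    2    2
  e   0    1    1    1    1    2    3
LCS length = dp[5][6] = 3

3


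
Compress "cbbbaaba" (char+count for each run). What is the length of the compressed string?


Input: cbbbaaba
Runs:
  'c' x 1 => "c1"
  'b' x 3 => "b3"
  'a' x 2 => "a2"
  'b' x 1 => "b1"
  'a' x 1 => "a1"
Compressed: "c1b3a2b1a1"
Compressed length: 10

10


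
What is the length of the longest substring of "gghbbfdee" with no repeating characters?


Input: "gghbbfdee"
Sliding window (track last position of each char):
  Position 0 ('g'): window [0,0] length 1 -- new best
  Position 1 ('g'): repeat (last at 0), move window start to 1
  Position 1 ('g'): window [1,1] length 1
  Position 2 ('h'): window [1,2] length 2 -- new best
  Position 3 ('b'): window [1,3] length 3 -- new best
  Position 4 ('b'): repeat (last at 3), move window start to 4
  Position 4 ('b'): window [4,4] length 1
  Position 5 ('f'): window [4,5] length 2
  Position 6 ('d'): window [4,6] length 3
  Position 7 ('e'): window [4,7] length 4 -- new best
  Position 8 ('e'): repeat (last at 7), move window start to 8
  Position 8 ('e'): window [8,8] length 1
Longest substring with no repeats: "bfde" with length 4

4


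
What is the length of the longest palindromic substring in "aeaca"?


Input: "aeaca"
Checking substrings for palindromes:
  [0:3] "aea" (len 3) => palindrome
  [2:5] "aca" (len 3) => palindrome
Longest palindromic substring: "aea" with length 3

3


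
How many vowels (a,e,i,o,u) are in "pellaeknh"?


Input: pellaeknh
Checking each character:
  'p' at position 0: consonant
  'e' at position 1: vowel (running total: 1)
  'l' at position 2: consonant
  'l' at position 3: consonant
  'a' at position 4: vowel (running total: 2)
  'e' at position 5: vowel (running total: 3)
  'k' at position 6: consonant
  'n' at position 7: consonant
  'h' at position 8: consonant
Total vowels: 3

3


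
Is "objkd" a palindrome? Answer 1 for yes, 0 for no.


Input: objkd
Reversed: dkjbo
  Compare pos 0 ('o') with pos 4 ('d'): MISMATCH
  Compare pos 1 ('b') with pos 3 ('k'): MISMATCH
Result: not a palindrome

0


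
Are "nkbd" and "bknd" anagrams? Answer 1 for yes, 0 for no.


Strings: "nkbd", "bknd"
Sorted first:  bdkn
Sorted second: bdkn
Sorted forms match => anagrams

1


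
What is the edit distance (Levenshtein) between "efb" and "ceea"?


Computing edit distance: "efb" -> "ceea"
DP table:
           c    e    e    a
      0    1    2    3    4
  e   1    1    1    2    3
  f   2    2    2    2    3
  b   3    3    3    3    3
Edit distance = dp[3][4] = 3

3


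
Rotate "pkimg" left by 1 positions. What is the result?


Input: "pkimg", rotate left by 1
First 1 characters: "p"
Remaining characters: "kimg"
Concatenate remaining + first: "kimg" + "p" = "kimgp"

kimgp


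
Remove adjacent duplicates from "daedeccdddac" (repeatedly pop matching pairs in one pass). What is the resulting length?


Input: daedeccdddac
Stack-based adjacent duplicate removal:
  Read 'd': push. Stack: d
  Read 'a': push. Stack: da
  Read 'e': push. Stack: dae
  Read 'd': push. Stack: daed
  Read 'e': push. Stack: daede
  Read 'c': push. Stack: daedec
  Read 'c': matches stack top 'c' => pop. Stack: daede
  Read 'd': push. Stack: daeded
  Read 'd': matches stack top 'd' => pop. Stack: daede
  Read 'd': push. Stack: daeded
  Read 'a': push. Stack: daededa
  Read 'c': push. Stack: daededac
Final stack: "daededac" (length 8)

8


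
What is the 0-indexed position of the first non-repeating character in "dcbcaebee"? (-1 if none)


Input: dcbcaebee
Character frequencies:
  'a': 1
  'b': 2
  'c': 2
  'd': 1
  'e': 3
Scanning left to right for freq == 1:
  Position 0 ('d'): unique! => answer = 0

0


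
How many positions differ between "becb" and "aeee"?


Comparing "becb" and "aeee" position by position:
  Position 0: 'b' vs 'a' => DIFFER
  Position 1: 'e' vs 'e' => same
  Position 2: 'c' vs 'e' => DIFFER
  Position 3: 'b' vs 'e' => DIFFER
Positions that differ: 3

3


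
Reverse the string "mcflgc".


Input: mcflgc
Reading characters right to left:
  Position 5: 'c'
  Position 4: 'g'
  Position 3: 'l'
  Position 2: 'f'
  Position 1: 'c'
  Position 0: 'm'
Reversed: cglfcm

cglfcm


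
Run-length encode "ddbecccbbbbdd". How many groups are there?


Input: ddbecccbbbbdd
Scanning for consecutive runs:
  Group 1: 'd' x 2 (positions 0-1)
  Group 2: 'b' x 1 (positions 2-2)
  Group 3: 'e' x 1 (positions 3-3)
  Group 4: 'c' x 3 (positions 4-6)
  Group 5: 'b' x 4 (positions 7-10)
  Group 6: 'd' x 2 (positions 11-12)
Total groups: 6

6


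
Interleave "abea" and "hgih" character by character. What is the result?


Interleaving "abea" and "hgih":
  Position 0: 'a' from first, 'h' from second => "ah"
  Position 1: 'b' from first, 'g' from second => "bg"
  Position 2: 'e' from first, 'i' from second => "ei"
  Position 3: 'a' from first, 'h' from second => "ah"
Result: ahbgeiah

ahbgeiah


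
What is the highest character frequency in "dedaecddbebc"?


Input: dedaecddbebc
Character counts:
  'a': 1
  'b': 2
  'c': 2
  'd': 4
  'e': 3
Maximum frequency: 4

4


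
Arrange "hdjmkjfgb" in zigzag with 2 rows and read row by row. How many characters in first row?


Zigzag "hdjmkjfgb" into 2 rows:
Placing characters:
  'h' => row 0
  'd' => row 1
  'j' => row 0
  'm' => row 1
  'k' => row 0
  'j' => row 1
  'f' => row 0
  'g' => row 1
  'b' => row 0
Rows:
  Row 0: "hjkfb"
  Row 1: "dmjg"
First row length: 5

5


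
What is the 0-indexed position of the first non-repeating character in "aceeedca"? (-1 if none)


Input: aceeedca
Character frequencies:
  'a': 2
  'c': 2
  'd': 1
  'e': 3
Scanning left to right for freq == 1:
  Position 0 ('a'): freq=2, skip
  Position 1 ('c'): freq=2, skip
  Position 2 ('e'): freq=3, skip
  Position 3 ('e'): freq=3, skip
  Position 4 ('e'): freq=3, skip
  Position 5 ('d'): unique! => answer = 5

5


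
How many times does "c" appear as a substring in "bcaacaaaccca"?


Searching for "c" in "bcaacaaaccca"
Scanning each position:
  Position 0: "b" => no
  Position 1: "c" => MATCH
  Position 2: "a" => no
  Position 3: "a" => no
  Position 4: "c" => MATCH
  Position 5: "a" => no
  Position 6: "a" => no
  Position 7: "a" => no
  Position 8: "c" => MATCH
  Position 9: "c" => MATCH
  Position 10: "c" => MATCH
  Position 11: "a" => no
Total occurrences: 5

5


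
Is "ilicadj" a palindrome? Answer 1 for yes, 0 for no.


Input: ilicadj
Reversed: jdacili
  Compare pos 0 ('i') with pos 6 ('j'): MISMATCH
  Compare pos 1 ('l') with pos 5 ('d'): MISMATCH
  Compare pos 2 ('i') with pos 4 ('a'): MISMATCH
Result: not a palindrome

0


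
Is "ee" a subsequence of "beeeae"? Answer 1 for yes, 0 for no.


Check if "ee" is a subsequence of "beeeae"
Greedy scan:
  Position 0 ('b'): no match needed
  Position 1 ('e'): matches sub[0] = 'e'
  Position 2 ('e'): matches sub[1] = 'e'
  Position 3 ('e'): no match needed
  Position 4 ('a'): no match needed
  Position 5 ('e'): no match needed
All 2 characters matched => is a subsequence

1


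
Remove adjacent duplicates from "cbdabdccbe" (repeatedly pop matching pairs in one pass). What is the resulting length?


Input: cbdabdccbe
Stack-based adjacent duplicate removal:
  Read 'c': push. Stack: c
  Read 'b': push. Stack: cb
  Read 'd': push. Stack: cbd
  Read 'a': push. Stack: cbda
  Read 'b': push. Stack: cbdab
  Read 'd': push. Stack: cbdabd
  Read 'c': push. Stack: cbdabdc
  Read 'c': matches stack top 'c' => pop. Stack: cbdabd
  Read 'b': push. Stack: cbdabdb
  Read 'e': push. Stack: cbdabdbe
Final stack: "cbdabdbe" (length 8)

8


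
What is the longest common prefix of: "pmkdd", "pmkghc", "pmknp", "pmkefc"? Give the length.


Words: pmkdd, pmkghc, pmknp, pmkefc
  Position 0: all 'p' => match
  Position 1: all 'm' => match
  Position 2: all 'k' => match
  Position 3: ('d', 'g', 'n', 'e') => mismatch, stop
LCP = "pmk" (length 3)

3


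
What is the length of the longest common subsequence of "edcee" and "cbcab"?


LCS of "edcee" and "cbcab"
DP table:
           c    b    c    a    b
      0    0    0    0    0    0
  e   0    0    0    0    0    0
  d   0    0    0    0    0    0
  c   0    1    1    1    1    1
  e   0    1    1    1    1    1
  e   0    1    1    1    1    1
LCS length = dp[5][5] = 1

1


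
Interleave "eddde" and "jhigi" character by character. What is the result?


Interleaving "eddde" and "jhigi":
  Position 0: 'e' from first, 'j' from second => "ej"
  Position 1: 'd' from first, 'h' from second => "dh"
  Position 2: 'd' from first, 'i' from second => "di"
  Position 3: 'd' from first, 'g' from second => "dg"
  Position 4: 'e' from first, 'i' from second => "ei"
Result: ejdhdidgei

ejdhdidgei


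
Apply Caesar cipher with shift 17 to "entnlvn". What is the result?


Caesar cipher: shift "entnlvn" by 17
  'e' (pos 4) + 17 = pos 21 = 'v'
  'n' (pos 13) + 17 = pos 4 = 'e'
  't' (pos 19) + 17 = pos 10 = 'k'
  'n' (pos 13) + 17 = pos 4 = 'e'
  'l' (pos 11) + 17 = pos 2 = 'c'
  'v' (pos 21) + 17 = pos 12 = 'm'
  'n' (pos 13) + 17 = pos 4 = 'e'
Result: vekecme

vekecme


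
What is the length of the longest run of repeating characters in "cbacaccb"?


Input: "cbacaccb"
Scanning for longest run:
  Position 1 ('b'): new char, reset run to 1
  Position 2 ('a'): new char, reset run to 1
  Position 3 ('c'): new char, reset run to 1
  Position 4 ('a'): new char, reset run to 1
  Position 5 ('c'): new char, reset run to 1
  Position 6 ('c'): continues run of 'c', length=2
  Position 7 ('b'): new char, reset run to 1
Longest run: 'c' with length 2

2


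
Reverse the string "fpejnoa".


Input: fpejnoa
Reading characters right to left:
  Position 6: 'a'
  Position 5: 'o'
  Position 4: 'n'
  Position 3: 'j'
  Position 2: 'e'
  Position 1: 'p'
  Position 0: 'f'
Reversed: aonjepf

aonjepf


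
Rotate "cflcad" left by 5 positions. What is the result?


Input: "cflcad", rotate left by 5
First 5 characters: "cflca"
Remaining characters: "d"
Concatenate remaining + first: "d" + "cflca" = "dcflca"

dcflca


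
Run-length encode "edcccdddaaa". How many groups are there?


Input: edcccdddaaa
Scanning for consecutive runs:
  Group 1: 'e' x 1 (positions 0-0)
  Group 2: 'd' x 1 (positions 1-1)
  Group 3: 'c' x 3 (positions 2-4)
  Group 4: 'd' x 3 (positions 5-7)
  Group 5: 'a' x 3 (positions 8-10)
Total groups: 5

5


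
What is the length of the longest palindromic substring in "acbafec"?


Input: "acbafec"
Checking substrings for palindromes:
  No multi-char palindromic substrings found
Longest palindromic substring: "a" with length 1

1


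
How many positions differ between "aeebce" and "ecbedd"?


Comparing "aeebce" and "ecbedd" position by position:
  Position 0: 'a' vs 'e' => DIFFER
  Position 1: 'e' vs 'c' => DIFFER
  Position 2: 'e' vs 'b' => DIFFER
  Position 3: 'b' vs 'e' => DIFFER
  Position 4: 'c' vs 'd' => DIFFER
  Position 5: 'e' vs 'd' => DIFFER
Positions that differ: 6

6


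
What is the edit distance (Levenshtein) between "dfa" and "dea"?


Computing edit distance: "dfa" -> "dea"
DP table:
           d    e    a
      0    1    2    3
  d   1    0    1    2
  f   2    1    1    2
  a   3    2    2    1
Edit distance = dp[3][3] = 1

1


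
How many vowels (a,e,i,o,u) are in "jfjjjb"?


Input: jfjjjb
Checking each character:
  'j' at position 0: consonant
  'f' at position 1: consonant
  'j' at position 2: consonant
  'j' at position 3: consonant
  'j' at position 4: consonant
  'b' at position 5: consonant
Total vowels: 0

0


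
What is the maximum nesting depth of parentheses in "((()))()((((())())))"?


Input: "((()))()((((())())))"
Tracking depth:
  Position 0 '(': depth becomes 1
  Position 1 '(': depth becomes 2
  Position 2 '(': depth becomes 3
  Position 3 ')': depth becomes 2
  Position 4 ')': depth becomes 1
  Position 5 ')': depth becomes 0
  Position 6 '(': depth becomes 1
  Position 7 ')': depth becomes 0
  Position 8 '(': depth becomes 1
  Position 9 '(': depth becomes 2
  Position 10 '(': depth becomes 3
  Position 11 '(': depth becomes 4
  Position 12 '(': depth becomes 5
  Position 13 ')': depth becomes 4
  Position 14 ')': depth becomes 3
  Position 15 '(': depth becomes 4
  Position 16 ')': depth becomes 3
  Position 17 ')': depth becomes 2
  Position 18 ')': depth becomes 1
  Position 19 ')': depth becomes 0
Maximum depth reached: 5

5


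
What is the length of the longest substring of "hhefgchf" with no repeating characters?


Input: "hhefgchf"
Sliding window (track last position of each char):
  Position 0 ('h'): window [0,0] length 1 -- new best
  Position 1 ('h'): repeat (last at 0), move window start to 1
  Position 1 ('h'): window [1,1] length 1
  Position 2 ('e'): window [1,2] length 2 -- new best
  Position 3 ('f'): window [1,3] length 3 -- new best
  Position 4 ('g'): window [1,4] length 4 -- new best
  Position 5 ('c'): window [1,5] length 5 -- new best
  Position 6 ('h'): repeat (last at 1), move window start to 2
  Position 6 ('h'): window [2,6] length 5
  Position 7 ('f'): repeat (last at 3), move window start to 4
  Position 7 ('f'): window [4,7] length 4
Longest substring with no repeats: "hefgc" with length 5

5


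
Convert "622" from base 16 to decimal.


Input: "622" in base 16
Positional expansion:
  Digit '6' (value 6) x 16^2 = 1536
  Digit '2' (value 2) x 16^1 = 32
  Digit '2' (value 2) x 16^0 = 2
Sum = 1570

1570


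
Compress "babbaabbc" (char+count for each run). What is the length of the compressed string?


Input: babbaabbc
Runs:
  'b' x 1 => "b1"
  'a' x 1 => "a1"
  'b' x 2 => "b2"
  'a' x 2 => "a2"
  'b' x 2 => "b2"
  'c' x 1 => "c1"
Compressed: "b1a1b2a2b2c1"
Compressed length: 12

12


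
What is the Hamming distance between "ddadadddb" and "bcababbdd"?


Comparing "ddadadddb" and "bcababbdd" position by position:
  Position 0: 'd' vs 'b' => differ
  Position 1: 'd' vs 'c' => differ
  Position 2: 'a' vs 'a' => same
  Position 3: 'd' vs 'b' => differ
  Position 4: 'a' vs 'a' => same
  Position 5: 'd' vs 'b' => differ
  Position 6: 'd' vs 'b' => differ
  Position 7: 'd' vs 'd' => same
  Position 8: 'b' vs 'd' => differ
Total differences (Hamming distance): 6

6


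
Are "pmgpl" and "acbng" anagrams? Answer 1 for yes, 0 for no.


Strings: "pmgpl", "acbng"
Sorted first:  glmpp
Sorted second: abcgn
Differ at position 0: 'g' vs 'a' => not anagrams

0


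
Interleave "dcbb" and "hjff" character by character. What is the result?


Interleaving "dcbb" and "hjff":
  Position 0: 'd' from first, 'h' from second => "dh"
  Position 1: 'c' from first, 'j' from second => "cj"
  Position 2: 'b' from first, 'f' from second => "bf"
  Position 3: 'b' from first, 'f' from second => "bf"
Result: dhcjbfbf

dhcjbfbf


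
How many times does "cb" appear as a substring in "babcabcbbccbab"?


Searching for "cb" in "babcabcbbccbab"
Scanning each position:
  Position 0: "ba" => no
  Position 1: "ab" => no
  Position 2: "bc" => no
  Position 3: "ca" => no
  Position 4: "ab" => no
  Position 5: "bc" => no
  Position 6: "cb" => MATCH
  Position 7: "bb" => no
  Position 8: "bc" => no
  Position 9: "cc" => no
  Position 10: "cb" => MATCH
  Position 11: "ba" => no
  Position 12: "ab" => no
Total occurrences: 2

2


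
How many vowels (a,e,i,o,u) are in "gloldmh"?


Input: gloldmh
Checking each character:
  'g' at position 0: consonant
  'l' at position 1: consonant
  'o' at position 2: vowel (running total: 1)
  'l' at position 3: consonant
  'd' at position 4: consonant
  'm' at position 5: consonant
  'h' at position 6: consonant
Total vowels: 1

1


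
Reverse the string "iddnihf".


Input: iddnihf
Reading characters right to left:
  Position 6: 'f'
  Position 5: 'h'
  Position 4: 'i'
  Position 3: 'n'
  Position 2: 'd'
  Position 1: 'd'
  Position 0: 'i'
Reversed: fhinddi

fhinddi


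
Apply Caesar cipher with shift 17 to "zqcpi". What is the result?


Caesar cipher: shift "zqcpi" by 17
  'z' (pos 25) + 17 = pos 16 = 'q'
  'q' (pos 16) + 17 = pos 7 = 'h'
  'c' (pos 2) + 17 = pos 19 = 't'
  'p' (pos 15) + 17 = pos 6 = 'g'
  'i' (pos 8) + 17 = pos 25 = 'z'
Result: qhtgz

qhtgz


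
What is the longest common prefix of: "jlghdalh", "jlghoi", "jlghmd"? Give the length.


Words: jlghdalh, jlghoi, jlghmd
  Position 0: all 'j' => match
  Position 1: all 'l' => match
  Position 2: all 'g' => match
  Position 3: all 'h' => match
  Position 4: ('d', 'o', 'm') => mismatch, stop
LCP = "jlgh" (length 4)

4


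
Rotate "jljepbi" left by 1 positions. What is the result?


Input: "jljepbi", rotate left by 1
First 1 characters: "j"
Remaining characters: "ljepbi"
Concatenate remaining + first: "ljepbi" + "j" = "ljepbij"

ljepbij


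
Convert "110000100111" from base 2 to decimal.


Input: "110000100111" in base 2
Positional expansion:
  Digit '1' (value 1) x 2^11 = 2048
  Digit '1' (value 1) x 2^10 = 1024
  Digit '0' (value 0) x 2^9 = 0
  Digit '0' (value 0) x 2^8 = 0
  Digit '0' (value 0) x 2^7 = 0
  Digit '0' (value 0) x 2^6 = 0
  Digit '1' (value 1) x 2^5 = 32
  Digit '0' (value 0) x 2^4 = 0
  Digit '0' (value 0) x 2^3 = 0
  Digit '1' (value 1) x 2^2 = 4
  Digit '1' (value 1) x 2^1 = 2
  Digit '1' (value 1) x 2^0 = 1
Sum = 3111

3111


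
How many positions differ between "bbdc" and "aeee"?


Comparing "bbdc" and "aeee" position by position:
  Position 0: 'b' vs 'a' => DIFFER
  Position 1: 'b' vs 'e' => DIFFER
  Position 2: 'd' vs 'e' => DIFFER
  Position 3: 'c' vs 'e' => DIFFER
Positions that differ: 4

4


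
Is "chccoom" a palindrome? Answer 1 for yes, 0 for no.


Input: chccoom
Reversed: moocchc
  Compare pos 0 ('c') with pos 6 ('m'): MISMATCH
  Compare pos 1 ('h') with pos 5 ('o'): MISMATCH
  Compare pos 2 ('c') with pos 4 ('o'): MISMATCH
Result: not a palindrome

0


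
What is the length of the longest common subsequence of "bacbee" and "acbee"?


LCS of "bacbee" and "acbee"
DP table:
           a    c    b    e    e
      0    0    0    0    0    0
  b   0    0    0    1    1    1
  a   0    1    1    1    1    1
  c   0    1    2    2    2    2
  b   0    1    2    3    3    3
  e   0    1    2    3    4    4
  e   0    1    2    3    4    5
LCS length = dp[6][5] = 5

5


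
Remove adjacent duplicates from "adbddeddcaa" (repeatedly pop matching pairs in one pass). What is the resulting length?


Input: adbddeddcaa
Stack-based adjacent duplicate removal:
  Read 'a': push. Stack: a
  Read 'd': push. Stack: ad
  Read 'b': push. Stack: adb
  Read 'd': push. Stack: adbd
  Read 'd': matches stack top 'd' => pop. Stack: adb
  Read 'e': push. Stack: adbe
  Read 'd': push. Stack: adbed
  Read 'd': matches stack top 'd' => pop. Stack: adbe
  Read 'c': push. Stack: adbec
  Read 'a': push. Stack: adbeca
  Read 'a': matches stack top 'a' => pop. Stack: adbec
Final stack: "adbec" (length 5)

5


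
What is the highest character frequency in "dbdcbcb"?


Input: dbdcbcb
Character counts:
  'b': 3
  'c': 2
  'd': 2
Maximum frequency: 3

3


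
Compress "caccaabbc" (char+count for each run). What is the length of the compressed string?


Input: caccaabbc
Runs:
  'c' x 1 => "c1"
  'a' x 1 => "a1"
  'c' x 2 => "c2"
  'a' x 2 => "a2"
  'b' x 2 => "b2"
  'c' x 1 => "c1"
Compressed: "c1a1c2a2b2c1"
Compressed length: 12

12


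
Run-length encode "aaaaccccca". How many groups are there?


Input: aaaaccccca
Scanning for consecutive runs:
  Group 1: 'a' x 4 (positions 0-3)
  Group 2: 'c' x 5 (positions 4-8)
  Group 3: 'a' x 1 (positions 9-9)
Total groups: 3

3


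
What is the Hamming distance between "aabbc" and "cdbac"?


Comparing "aabbc" and "cdbac" position by position:
  Position 0: 'a' vs 'c' => differ
  Position 1: 'a' vs 'd' => differ
  Position 2: 'b' vs 'b' => same
  Position 3: 'b' vs 'a' => differ
  Position 4: 'c' vs 'c' => same
Total differences (Hamming distance): 3

3


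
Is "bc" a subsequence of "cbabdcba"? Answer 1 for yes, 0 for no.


Check if "bc" is a subsequence of "cbabdcba"
Greedy scan:
  Position 0 ('c'): no match needed
  Position 1 ('b'): matches sub[0] = 'b'
  Position 2 ('a'): no match needed
  Position 3 ('b'): no match needed
  Position 4 ('d'): no match needed
  Position 5 ('c'): matches sub[1] = 'c'
  Position 6 ('b'): no match needed
  Position 7 ('a'): no match needed
All 2 characters matched => is a subsequence

1


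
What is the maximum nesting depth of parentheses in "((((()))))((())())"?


Input: "((((()))))((())())"
Tracking depth:
  Position 0 '(': depth becomes 1
  Position 1 '(': depth becomes 2
  Position 2 '(': depth becomes 3
  Position 3 '(': depth becomes 4
  Position 4 '(': depth becomes 5
  Position 5 ')': depth becomes 4
  Position 6 ')': depth becomes 3
  Position 7 ')': depth becomes 2
  Position 8 ')': depth becomes 1
  Position 9 ')': depth becomes 0
  Position 10 '(': depth becomes 1
  Position 11 '(': depth becomes 2
  Position 12 '(': depth becomes 3
  Position 13 ')': depth becomes 2
  Position 14 ')': depth becomes 1
  Position 15 '(': depth becomes 2
  Position 16 ')': depth becomes 1
  Position 17 ')': depth becomes 0
Maximum depth reached: 5

5


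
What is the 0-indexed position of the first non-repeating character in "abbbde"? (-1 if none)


Input: abbbde
Character frequencies:
  'a': 1
  'b': 3
  'd': 1
  'e': 1
Scanning left to right for freq == 1:
  Position 0 ('a'): unique! => answer = 0

0


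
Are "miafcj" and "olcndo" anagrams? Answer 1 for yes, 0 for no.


Strings: "miafcj", "olcndo"
Sorted first:  acfijm
Sorted second: cdlnoo
Differ at position 0: 'a' vs 'c' => not anagrams

0


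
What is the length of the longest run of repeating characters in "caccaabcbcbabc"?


Input: "caccaabcbcbabc"
Scanning for longest run:
  Position 1 ('a'): new char, reset run to 1
  Position 2 ('c'): new char, reset run to 1
  Position 3 ('c'): continues run of 'c', length=2
  Position 4 ('a'): new char, reset run to 1
  Position 5 ('a'): continues run of 'a', length=2
  Position 6 ('b'): new char, reset run to 1
  Position 7 ('c'): new char, reset run to 1
  Position 8 ('b'): new char, reset run to 1
  Position 9 ('c'): new char, reset run to 1
  Position 10 ('b'): new char, reset run to 1
  Position 11 ('a'): new char, reset run to 1
  Position 12 ('b'): new char, reset run to 1
  Position 13 ('c'): new char, reset run to 1
Longest run: 'c' with length 2

2


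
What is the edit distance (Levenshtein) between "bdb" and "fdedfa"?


Computing edit distance: "bdb" -> "fdedfa"
DP table:
           f    d    e    d    f    a
      0    1    2    3    4    5    6
  b   1    1    2    3    4    5    6
  d   2    2    1    2    3    4    5
  b   3    3    2    2    3    4    5
Edit distance = dp[3][6] = 5

5


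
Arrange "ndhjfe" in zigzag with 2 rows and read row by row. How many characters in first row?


Zigzag "ndhjfe" into 2 rows:
Placing characters:
  'n' => row 0
  'd' => row 1
  'h' => row 0
  'j' => row 1
  'f' => row 0
  'e' => row 1
Rows:
  Row 0: "nhf"
  Row 1: "dje"
First row length: 3

3


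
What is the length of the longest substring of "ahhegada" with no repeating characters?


Input: "ahhegada"
Sliding window (track last position of each char):
  Position 0 ('a'): window [0,0] length 1 -- new best
  Position 1 ('h'): window [0,1] length 2 -- new best
  Position 2 ('h'): repeat (last at 1), move window start to 2
  Position 2 ('h'): window [2,2] length 1
  Position 3 ('e'): window [2,3] length 2
  Position 4 ('g'): window [2,4] length 3 -- new best
  Position 5 ('a'): window [2,5] length 4 -- new best
  Position 6 ('d'): window [2,6] length 5 -- new best
  Position 7 ('a'): repeat (last at 5), move window start to 6
  Position 7 ('a'): window [6,7] length 2
Longest substring with no repeats: "hegad" with length 5

5


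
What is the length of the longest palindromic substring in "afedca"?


Input: "afedca"
Checking substrings for palindromes:
  No multi-char palindromic substrings found
Longest palindromic substring: "a" with length 1

1


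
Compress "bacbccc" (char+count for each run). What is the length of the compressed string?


Input: bacbccc
Runs:
  'b' x 1 => "b1"
  'a' x 1 => "a1"
  'c' x 1 => "c1"
  'b' x 1 => "b1"
  'c' x 3 => "c3"
Compressed: "b1a1c1b1c3"
Compressed length: 10

10


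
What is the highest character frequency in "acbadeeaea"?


Input: acbadeeaea
Character counts:
  'a': 4
  'b': 1
  'c': 1
  'd': 1
  'e': 3
Maximum frequency: 4

4


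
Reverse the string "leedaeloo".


Input: leedaeloo
Reading characters right to left:
  Position 8: 'o'
  Position 7: 'o'
  Position 6: 'l'
  Position 5: 'e'
  Position 4: 'a'
  Position 3: 'd'
  Position 2: 'e'
  Position 1: 'e'
  Position 0: 'l'
Reversed: ooleadeel

ooleadeel


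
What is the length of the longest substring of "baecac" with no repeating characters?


Input: "baecac"
Sliding window (track last position of each char):
  Position 0 ('b'): window [0,0] length 1 -- new best
  Position 1 ('a'): window [0,1] length 2 -- new best
  Position 2 ('e'): window [0,2] length 3 -- new best
  Position 3 ('c'): window [0,3] length 4 -- new best
  Position 4 ('a'): repeat (last at 1), move window start to 2
  Position 4 ('a'): window [2,4] length 3
  Position 5 ('c'): repeat (last at 3), move window start to 4
  Position 5 ('c'): window [4,5] length 2
Longest substring with no repeats: "baec" with length 4

4


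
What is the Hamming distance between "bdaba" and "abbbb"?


Comparing "bdaba" and "abbbb" position by position:
  Position 0: 'b' vs 'a' => differ
  Position 1: 'd' vs 'b' => differ
  Position 2: 'a' vs 'b' => differ
  Position 3: 'b' vs 'b' => same
  Position 4: 'a' vs 'b' => differ
Total differences (Hamming distance): 4

4


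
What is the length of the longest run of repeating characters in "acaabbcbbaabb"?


Input: "acaabbcbbaabb"
Scanning for longest run:
  Position 1 ('c'): new char, reset run to 1
  Position 2 ('a'): new char, reset run to 1
  Position 3 ('a'): continues run of 'a', length=2
  Position 4 ('b'): new char, reset run to 1
  Position 5 ('b'): continues run of 'b', length=2
  Position 6 ('c'): new char, reset run to 1
  Position 7 ('b'): new char, reset run to 1
  Position 8 ('b'): continues run of 'b', length=2
  Position 9 ('a'): new char, reset run to 1
  Position 10 ('a'): continues run of 'a', length=2
  Position 11 ('b'): new char, reset run to 1
  Position 12 ('b'): continues run of 'b', length=2
Longest run: 'a' with length 2

2


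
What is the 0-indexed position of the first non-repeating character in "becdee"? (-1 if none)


Input: becdee
Character frequencies:
  'b': 1
  'c': 1
  'd': 1
  'e': 3
Scanning left to right for freq == 1:
  Position 0 ('b'): unique! => answer = 0

0


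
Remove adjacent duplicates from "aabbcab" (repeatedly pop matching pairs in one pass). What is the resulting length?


Input: aabbcab
Stack-based adjacent duplicate removal:
  Read 'a': push. Stack: a
  Read 'a': matches stack top 'a' => pop. Stack: (empty)
  Read 'b': push. Stack: b
  Read 'b': matches stack top 'b' => pop. Stack: (empty)
  Read 'c': push. Stack: c
  Read 'a': push. Stack: ca
  Read 'b': push. Stack: cab
Final stack: "cab" (length 3)

3


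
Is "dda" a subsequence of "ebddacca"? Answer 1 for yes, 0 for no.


Check if "dda" is a subsequence of "ebddacca"
Greedy scan:
  Position 0 ('e'): no match needed
  Position 1 ('b'): no match needed
  Position 2 ('d'): matches sub[0] = 'd'
  Position 3 ('d'): matches sub[1] = 'd'
  Position 4 ('a'): matches sub[2] = 'a'
  Position 5 ('c'): no match needed
  Position 6 ('c'): no match needed
  Position 7 ('a'): no match needed
All 3 characters matched => is a subsequence

1


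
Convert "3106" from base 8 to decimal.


Input: "3106" in base 8
Positional expansion:
  Digit '3' (value 3) x 8^3 = 1536
  Digit '1' (value 1) x 8^2 = 64
  Digit '0' (value 0) x 8^1 = 0
  Digit '6' (value 6) x 8^0 = 6
Sum = 1606

1606


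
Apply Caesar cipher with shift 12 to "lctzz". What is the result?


Caesar cipher: shift "lctzz" by 12
  'l' (pos 11) + 12 = pos 23 = 'x'
  'c' (pos 2) + 12 = pos 14 = 'o'
  't' (pos 19) + 12 = pos 5 = 'f'
  'z' (pos 25) + 12 = pos 11 = 'l'
  'z' (pos 25) + 12 = pos 11 = 'l'
Result: xofll

xofll
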